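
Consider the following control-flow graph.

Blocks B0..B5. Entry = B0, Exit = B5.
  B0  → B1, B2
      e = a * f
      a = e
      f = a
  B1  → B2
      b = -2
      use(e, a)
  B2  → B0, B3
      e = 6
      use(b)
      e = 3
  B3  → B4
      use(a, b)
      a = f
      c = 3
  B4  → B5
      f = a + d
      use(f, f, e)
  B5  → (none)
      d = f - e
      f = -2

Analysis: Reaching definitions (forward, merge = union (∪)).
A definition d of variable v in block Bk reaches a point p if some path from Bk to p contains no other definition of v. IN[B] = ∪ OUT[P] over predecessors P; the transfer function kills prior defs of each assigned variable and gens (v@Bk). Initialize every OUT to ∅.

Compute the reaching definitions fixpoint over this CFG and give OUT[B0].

Answer: {a@B0, b@B1, e@B0, f@B0}

Trace:
Per-block solution:
  B0: | IN={a@B0, b@B1, e@B2, f@B0} | OUT={a@B0, b@B1, e@B0, f@B0}
  B1: | IN={a@B0, b@B1, e@B0, f@B0} | OUT={a@B0, b@B1, e@B0, f@B0}
  B2: | IN={a@B0, b@B1, e@B0, f@B0} | OUT={a@B0, b@B1, e@B2, f@B0}
  B3: | IN={a@B0, b@B1, e@B2, f@B0} | OUT={a@B3, b@B1, c@B3, e@B2, f@B0}
  B4: | IN={a@B3, b@B1, c@B3, e@B2, f@B0} | OUT={a@B3, b@B1, c@B3, e@B2, f@B4}
  B5: | IN={a@B3, b@B1, c@B3, e@B2, f@B4} | OUT={a@B3, b@B1, c@B3, d@B5, e@B2, f@B5}

Merge at B0 (entry node, so the boundary value {} is joined with the incoming edge(s)): IN[B0] = {} ⊔ OUT[B2] = {a@B0, b@B1, e@B2, f@B0}
Applying B0's transfer function to that IN value gives OUT[B0] (row B0 above).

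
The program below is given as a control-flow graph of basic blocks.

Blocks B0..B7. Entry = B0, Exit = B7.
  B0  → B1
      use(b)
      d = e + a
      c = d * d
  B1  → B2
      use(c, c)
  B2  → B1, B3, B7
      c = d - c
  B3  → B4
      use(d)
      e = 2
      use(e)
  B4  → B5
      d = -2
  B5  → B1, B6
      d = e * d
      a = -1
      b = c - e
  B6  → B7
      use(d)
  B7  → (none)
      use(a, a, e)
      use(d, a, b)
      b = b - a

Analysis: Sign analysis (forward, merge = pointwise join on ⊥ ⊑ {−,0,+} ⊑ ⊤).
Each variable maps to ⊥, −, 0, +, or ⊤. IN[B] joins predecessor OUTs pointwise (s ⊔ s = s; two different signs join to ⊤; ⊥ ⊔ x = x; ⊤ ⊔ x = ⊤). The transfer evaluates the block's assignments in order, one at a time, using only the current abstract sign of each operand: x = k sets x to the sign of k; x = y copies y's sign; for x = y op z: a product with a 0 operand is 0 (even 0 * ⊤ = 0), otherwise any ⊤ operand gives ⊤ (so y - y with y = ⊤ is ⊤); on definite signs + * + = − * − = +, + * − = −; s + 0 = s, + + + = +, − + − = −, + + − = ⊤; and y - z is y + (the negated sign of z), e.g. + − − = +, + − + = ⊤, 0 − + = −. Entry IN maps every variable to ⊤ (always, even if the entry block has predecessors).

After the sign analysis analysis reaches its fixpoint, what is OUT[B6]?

Per-block solution:
  B0:   IN=(all ⊤)   OUT=(all ⊤)
  B1:   IN=(all ⊤)   OUT=(all ⊤)
  B2:   IN=(all ⊤)   OUT=(all ⊤)
  B3:   IN=(all ⊤)   OUT={e:+; rest ⊤}
  B4:   IN={e:+; rest ⊤}   OUT={d:-, e:+; rest ⊤}
  B5:   IN={d:-, e:+; rest ⊤}   OUT={a:-, d:-, e:+; rest ⊤}
  B6:   IN={a:-, d:-, e:+; rest ⊤}   OUT={a:-, d:-, e:+; rest ⊤}
  B7:   IN=(all ⊤)   OUT=(all ⊤)

Merge at B6: IN[B6] = OUT[B5] = {a: -, b: ⊤, c: ⊤, d: -, e: +, f: ⊤}
Applying B6's transfer function to that IN value gives OUT[B6] (row B6 above).

Answer: {a: -, b: ⊤, c: ⊤, d: -, e: +, f: ⊤}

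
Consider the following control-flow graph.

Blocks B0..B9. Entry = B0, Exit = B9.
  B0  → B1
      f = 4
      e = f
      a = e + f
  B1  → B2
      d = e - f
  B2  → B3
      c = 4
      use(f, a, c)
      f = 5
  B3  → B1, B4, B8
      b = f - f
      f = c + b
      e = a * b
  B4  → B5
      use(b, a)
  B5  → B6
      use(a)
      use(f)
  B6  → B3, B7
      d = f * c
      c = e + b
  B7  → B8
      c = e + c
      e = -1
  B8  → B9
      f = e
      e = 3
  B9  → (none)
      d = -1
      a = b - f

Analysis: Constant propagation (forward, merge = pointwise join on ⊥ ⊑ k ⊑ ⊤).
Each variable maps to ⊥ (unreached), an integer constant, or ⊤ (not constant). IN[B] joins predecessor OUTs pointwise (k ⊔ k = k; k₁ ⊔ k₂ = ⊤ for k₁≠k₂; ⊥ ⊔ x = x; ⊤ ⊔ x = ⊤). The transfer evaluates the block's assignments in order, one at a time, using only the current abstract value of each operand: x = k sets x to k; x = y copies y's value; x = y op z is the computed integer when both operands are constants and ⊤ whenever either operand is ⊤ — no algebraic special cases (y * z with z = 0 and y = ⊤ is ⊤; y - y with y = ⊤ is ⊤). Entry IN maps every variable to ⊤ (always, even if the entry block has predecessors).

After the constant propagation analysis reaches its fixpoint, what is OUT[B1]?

Fixpoint table:
  B0:   IN=(all ⊤)   OUT={a:8, e:4, f:4; rest ⊤}
  B1:   IN={a:8; rest ⊤}   OUT={a:8; rest ⊤}
  B2:   IN={a:8; rest ⊤}   OUT={a:8, c:4, f:5; rest ⊤}
  B3:   IN={a:8; rest ⊤}   OUT={a:8; rest ⊤}
  B4:   IN={a:8; rest ⊤}   OUT={a:8; rest ⊤}
  B5:   IN={a:8; rest ⊤}   OUT={a:8; rest ⊤}
  B6:   IN={a:8; rest ⊤}   OUT={a:8; rest ⊤}
  B7:   IN={a:8; rest ⊤}   OUT={a:8, e:-1; rest ⊤}
  B8:   IN={a:8; rest ⊤}   OUT={a:8, e:3; rest ⊤}
  B9:   IN={a:8, e:3; rest ⊤}   OUT={d:-1, e:3; rest ⊤}

Merge at B1: IN[B1] = OUT[B0] ⊔ OUT[B3] = {a: 8, b: ⊤, c: ⊤, d: ⊤, e: ⊤, f: ⊤}
Applying B1's transfer function to that IN value gives OUT[B1] (row B1 above).

Answer: {a: 8, b: ⊤, c: ⊤, d: ⊤, e: ⊤, f: ⊤}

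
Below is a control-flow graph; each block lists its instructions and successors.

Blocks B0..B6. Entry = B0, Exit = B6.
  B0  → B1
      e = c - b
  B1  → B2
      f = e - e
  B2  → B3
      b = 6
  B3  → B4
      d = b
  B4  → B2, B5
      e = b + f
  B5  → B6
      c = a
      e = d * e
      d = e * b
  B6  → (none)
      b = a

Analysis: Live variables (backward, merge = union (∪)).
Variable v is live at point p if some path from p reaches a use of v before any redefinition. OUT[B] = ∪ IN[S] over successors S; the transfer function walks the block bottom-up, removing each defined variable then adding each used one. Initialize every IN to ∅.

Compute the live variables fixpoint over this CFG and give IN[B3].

Answer: {a, b, f}

Trace:
Fixpoint table:
  B0:  IN={a, b, c}  OUT={a, e}
  B1:  IN={a, e}  OUT={a, f}
  B2:  IN={a, f}  OUT={a, b, f}
  B3:  IN={a, b, f}  OUT={a, b, d, f}
  B4:  IN={a, b, d, f}  OUT={a, b, d, e, f}
  B5:  IN={a, b, d, e}  OUT={a}
  B6:  IN={a}  OUT={}

Merge at B3: OUT[B3] = IN[B4] = {a, b, d, f}
Applying B3's transfer function to that OUT value gives IN[B3] (row B3 above).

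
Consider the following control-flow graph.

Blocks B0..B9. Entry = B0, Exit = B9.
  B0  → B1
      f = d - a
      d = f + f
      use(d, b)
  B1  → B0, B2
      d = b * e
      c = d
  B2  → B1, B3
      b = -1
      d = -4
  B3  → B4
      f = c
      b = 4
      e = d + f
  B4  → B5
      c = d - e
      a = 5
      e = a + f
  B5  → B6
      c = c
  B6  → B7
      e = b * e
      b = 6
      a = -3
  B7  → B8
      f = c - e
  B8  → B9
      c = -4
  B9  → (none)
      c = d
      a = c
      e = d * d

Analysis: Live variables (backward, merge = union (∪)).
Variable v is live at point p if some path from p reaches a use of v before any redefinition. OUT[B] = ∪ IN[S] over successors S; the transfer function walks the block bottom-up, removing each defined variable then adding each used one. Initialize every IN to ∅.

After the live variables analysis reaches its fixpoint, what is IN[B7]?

Converged values:
  B0:   IN={a, b, d, e}   OUT={a, b, e}
  B1:   IN={a, b, e}   OUT={a, b, c, d, e}
  B2:   IN={a, c, e}   OUT={a, b, c, d, e}
  B3:   IN={c, d}   OUT={b, d, e, f}
  B4:   IN={b, d, e, f}   OUT={b, c, d, e}
  B5:   IN={b, c, d, e}   OUT={b, c, d, e}
  B6:   IN={b, c, d, e}   OUT={c, d, e}
  B7:   IN={c, d, e}   OUT={d}
  B8:   IN={d}   OUT={d}
  B9:   IN={d}   OUT={}

Merge at B7: OUT[B7] = IN[B8] = {d}
Applying B7's transfer function to that OUT value gives IN[B7] (row B7 above).

Answer: {c, d, e}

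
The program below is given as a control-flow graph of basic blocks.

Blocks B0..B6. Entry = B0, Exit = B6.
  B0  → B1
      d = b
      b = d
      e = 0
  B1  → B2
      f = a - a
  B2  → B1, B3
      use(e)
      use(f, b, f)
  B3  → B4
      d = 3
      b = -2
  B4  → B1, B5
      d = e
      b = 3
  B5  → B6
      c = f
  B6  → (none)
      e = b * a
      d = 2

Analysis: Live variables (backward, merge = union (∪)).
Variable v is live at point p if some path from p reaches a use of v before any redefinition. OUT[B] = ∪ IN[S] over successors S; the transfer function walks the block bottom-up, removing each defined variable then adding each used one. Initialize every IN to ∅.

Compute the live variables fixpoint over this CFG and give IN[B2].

Fixpoint table:
  B0:   IN={a, b}   OUT={a, b, e}
  B1:   IN={a, b, e}   OUT={a, b, e, f}
  B2:   IN={a, b, e, f}   OUT={a, b, e, f}
  B3:   IN={a, e, f}   OUT={a, e, f}
  B4:   IN={a, e, f}   OUT={a, b, e, f}
  B5:   IN={a, b, f}   OUT={a, b}
  B6:   IN={a, b}   OUT={}

Merge at B2: OUT[B2] = IN[B1] ⊔ IN[B3] = {a, b, e, f}
Applying B2's transfer function to that OUT value gives IN[B2] (row B2 above).

Answer: {a, b, e, f}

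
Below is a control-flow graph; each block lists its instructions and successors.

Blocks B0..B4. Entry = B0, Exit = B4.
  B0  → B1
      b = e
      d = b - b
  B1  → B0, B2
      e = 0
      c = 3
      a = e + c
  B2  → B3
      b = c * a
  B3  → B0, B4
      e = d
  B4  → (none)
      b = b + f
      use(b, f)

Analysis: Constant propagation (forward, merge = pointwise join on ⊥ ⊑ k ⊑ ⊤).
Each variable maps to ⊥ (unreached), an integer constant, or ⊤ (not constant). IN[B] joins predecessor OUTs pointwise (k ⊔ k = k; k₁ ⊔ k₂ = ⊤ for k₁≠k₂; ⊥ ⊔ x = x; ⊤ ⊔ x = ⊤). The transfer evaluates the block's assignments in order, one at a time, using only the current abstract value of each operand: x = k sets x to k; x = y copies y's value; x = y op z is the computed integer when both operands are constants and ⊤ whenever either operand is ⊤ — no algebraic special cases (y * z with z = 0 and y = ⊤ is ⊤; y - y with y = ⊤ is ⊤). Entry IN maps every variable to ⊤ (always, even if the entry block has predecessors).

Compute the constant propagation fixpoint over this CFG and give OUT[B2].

Converged values:
  B0:   IN=(all ⊤)   OUT=(all ⊤)
  B1:   IN=(all ⊤)   OUT={a:3, c:3, e:0; rest ⊤}
  B2:   IN={a:3, c:3, e:0; rest ⊤}   OUT={a:3, b:9, c:3, e:0; rest ⊤}
  B3:   IN={a:3, b:9, c:3, e:0; rest ⊤}   OUT={a:3, b:9, c:3; rest ⊤}
  B4:   IN={a:3, b:9, c:3; rest ⊤}   OUT={a:3, c:3; rest ⊤}

Merge at B2: IN[B2] = OUT[B1] = {a: 3, b: ⊤, c: 3, d: ⊤, e: 0, f: ⊤}
Applying B2's transfer function to that IN value gives OUT[B2] (row B2 above).

Answer: {a: 3, b: 9, c: 3, d: ⊤, e: 0, f: ⊤}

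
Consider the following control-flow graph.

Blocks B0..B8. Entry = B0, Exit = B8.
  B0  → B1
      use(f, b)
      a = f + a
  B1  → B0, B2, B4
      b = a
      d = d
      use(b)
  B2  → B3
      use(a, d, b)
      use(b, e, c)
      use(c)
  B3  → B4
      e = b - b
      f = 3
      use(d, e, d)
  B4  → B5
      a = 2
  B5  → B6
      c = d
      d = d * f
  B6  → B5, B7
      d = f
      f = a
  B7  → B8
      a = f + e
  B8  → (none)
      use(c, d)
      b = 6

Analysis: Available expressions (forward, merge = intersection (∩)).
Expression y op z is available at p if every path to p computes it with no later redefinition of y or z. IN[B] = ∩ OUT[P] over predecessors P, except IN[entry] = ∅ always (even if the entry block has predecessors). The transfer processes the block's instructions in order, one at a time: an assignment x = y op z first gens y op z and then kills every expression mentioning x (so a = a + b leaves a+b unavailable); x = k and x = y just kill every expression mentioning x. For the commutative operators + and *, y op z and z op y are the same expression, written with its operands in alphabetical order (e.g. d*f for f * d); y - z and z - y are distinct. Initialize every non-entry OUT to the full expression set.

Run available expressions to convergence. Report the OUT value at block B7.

Answer: {e+f}

Derivation:
Per-block solution:
  B0:   IN={}   OUT={}
  B1:   IN={}   OUT={}
  B2:   IN={}   OUT={}
  B3:   IN={}   OUT={b-b}
  B4:   IN={}   OUT={}
  B5:   IN={}   OUT={}
  B6:   IN={}   OUT={}
  B7:   IN={}   OUT={e+f}
  B8:   IN={e+f}   OUT={e+f}

Merge at B7: IN[B7] = OUT[B6] = {}
Applying B7's transfer function to that IN value gives OUT[B7] (row B7 above).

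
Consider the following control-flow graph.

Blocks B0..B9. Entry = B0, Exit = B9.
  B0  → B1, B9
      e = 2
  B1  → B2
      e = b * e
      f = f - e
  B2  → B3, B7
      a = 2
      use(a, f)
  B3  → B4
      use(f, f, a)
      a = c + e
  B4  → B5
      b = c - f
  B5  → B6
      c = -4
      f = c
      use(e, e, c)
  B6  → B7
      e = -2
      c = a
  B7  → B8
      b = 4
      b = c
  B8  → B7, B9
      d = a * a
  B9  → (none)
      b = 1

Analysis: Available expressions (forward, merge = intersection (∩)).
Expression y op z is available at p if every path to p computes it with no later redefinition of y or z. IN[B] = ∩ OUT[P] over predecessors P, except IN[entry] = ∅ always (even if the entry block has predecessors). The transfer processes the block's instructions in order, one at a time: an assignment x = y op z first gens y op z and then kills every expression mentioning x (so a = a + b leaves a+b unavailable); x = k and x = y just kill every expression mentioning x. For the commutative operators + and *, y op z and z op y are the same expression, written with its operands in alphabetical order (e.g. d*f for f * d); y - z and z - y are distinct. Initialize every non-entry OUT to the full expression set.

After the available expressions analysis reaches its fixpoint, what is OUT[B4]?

Answer: {c+e, c-f}

Trace:
Per-block solution:
  B0: | IN={} | OUT={}
  B1: | IN={} | OUT={}
  B2: | IN={} | OUT={}
  B3: | IN={} | OUT={c+e}
  B4: | IN={c+e} | OUT={c+e, c-f}
  B5: | IN={c+e, c-f} | OUT={}
  B6: | IN={} | OUT={}
  B7: | IN={} | OUT={}
  B8: | IN={} | OUT={a*a}
  B9: | IN={} | OUT={}

Merge at B4: IN[B4] = OUT[B3] = {c+e}
Applying B4's transfer function to that IN value gives OUT[B4] (row B4 above).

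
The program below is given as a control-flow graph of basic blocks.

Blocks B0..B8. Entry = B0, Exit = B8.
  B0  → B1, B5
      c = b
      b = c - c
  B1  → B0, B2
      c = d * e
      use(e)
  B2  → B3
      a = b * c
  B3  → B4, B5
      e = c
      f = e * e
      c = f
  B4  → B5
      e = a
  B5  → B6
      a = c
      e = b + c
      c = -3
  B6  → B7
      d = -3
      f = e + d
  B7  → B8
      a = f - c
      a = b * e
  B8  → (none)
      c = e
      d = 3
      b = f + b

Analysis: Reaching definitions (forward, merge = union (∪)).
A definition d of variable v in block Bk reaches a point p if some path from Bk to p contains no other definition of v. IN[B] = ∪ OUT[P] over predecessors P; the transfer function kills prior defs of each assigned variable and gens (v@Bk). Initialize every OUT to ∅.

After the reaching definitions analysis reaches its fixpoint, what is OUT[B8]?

Per-block solution:
  B0: | IN={b@B0, c@B1} | OUT={b@B0, c@B0}
  B1: | IN={b@B0, c@B0} | OUT={b@B0, c@B1}
  B2: | IN={b@B0, c@B1} | OUT={a@B2, b@B0, c@B1}
  B3: | IN={a@B2, b@B0, c@B1} | OUT={a@B2, b@B0, c@B3, e@B3, f@B3}
  B4: | IN={a@B2, b@B0, c@B3, e@B3, f@B3} | OUT={a@B2, b@B0, c@B3, e@B4, f@B3}
  B5: | IN={a@B2, b@B0, c@B0, c@B3, e@B3, e@B4, f@B3} | OUT={a@B5, b@B0, c@B5, e@B5, f@B3}
  B6: | IN={a@B5, b@B0, c@B5, e@B5, f@B3} | OUT={a@B5, b@B0, c@B5, d@B6, e@B5, f@B6}
  B7: | IN={a@B5, b@B0, c@B5, d@B6, e@B5, f@B6} | OUT={a@B7, b@B0, c@B5, d@B6, e@B5, f@B6}
  B8: | IN={a@B7, b@B0, c@B5, d@B6, e@B5, f@B6} | OUT={a@B7, b@B8, c@B8, d@B8, e@B5, f@B6}

Merge at B8: IN[B8] = OUT[B7] = {a@B7, b@B0, c@B5, d@B6, e@B5, f@B6}
Applying B8's transfer function to that IN value gives OUT[B8] (row B8 above).

Answer: {a@B7, b@B8, c@B8, d@B8, e@B5, f@B6}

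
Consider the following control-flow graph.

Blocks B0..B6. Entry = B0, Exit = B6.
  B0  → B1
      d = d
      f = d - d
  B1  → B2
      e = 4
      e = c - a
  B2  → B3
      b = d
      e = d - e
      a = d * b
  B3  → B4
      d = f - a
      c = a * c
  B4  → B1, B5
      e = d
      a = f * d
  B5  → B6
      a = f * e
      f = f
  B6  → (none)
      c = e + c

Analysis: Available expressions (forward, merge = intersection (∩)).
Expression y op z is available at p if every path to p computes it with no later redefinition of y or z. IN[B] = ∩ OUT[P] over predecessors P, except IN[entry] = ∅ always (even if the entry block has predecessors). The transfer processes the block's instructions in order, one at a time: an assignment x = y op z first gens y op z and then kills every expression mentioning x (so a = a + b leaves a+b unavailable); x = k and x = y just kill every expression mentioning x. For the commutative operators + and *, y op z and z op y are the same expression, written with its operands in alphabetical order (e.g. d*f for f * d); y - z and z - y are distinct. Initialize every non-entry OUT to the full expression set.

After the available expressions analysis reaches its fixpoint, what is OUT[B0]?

Answer: {d-d}

Trace:
Fixpoint table:
  B0:  IN={}  OUT={d-d}
  B1:  IN={}  OUT={c-a}
  B2:  IN={c-a}  OUT={b*d}
  B3:  IN={b*d}  OUT={f-a}
  B4:  IN={f-a}  OUT={d*f}
  B5:  IN={d*f}  OUT={}
  B6:  IN={}  OUT={}

B0 is the boundary node: IN[B0] = {}
Applying B0's transfer function to that IN value gives OUT[B0] (row B0 above).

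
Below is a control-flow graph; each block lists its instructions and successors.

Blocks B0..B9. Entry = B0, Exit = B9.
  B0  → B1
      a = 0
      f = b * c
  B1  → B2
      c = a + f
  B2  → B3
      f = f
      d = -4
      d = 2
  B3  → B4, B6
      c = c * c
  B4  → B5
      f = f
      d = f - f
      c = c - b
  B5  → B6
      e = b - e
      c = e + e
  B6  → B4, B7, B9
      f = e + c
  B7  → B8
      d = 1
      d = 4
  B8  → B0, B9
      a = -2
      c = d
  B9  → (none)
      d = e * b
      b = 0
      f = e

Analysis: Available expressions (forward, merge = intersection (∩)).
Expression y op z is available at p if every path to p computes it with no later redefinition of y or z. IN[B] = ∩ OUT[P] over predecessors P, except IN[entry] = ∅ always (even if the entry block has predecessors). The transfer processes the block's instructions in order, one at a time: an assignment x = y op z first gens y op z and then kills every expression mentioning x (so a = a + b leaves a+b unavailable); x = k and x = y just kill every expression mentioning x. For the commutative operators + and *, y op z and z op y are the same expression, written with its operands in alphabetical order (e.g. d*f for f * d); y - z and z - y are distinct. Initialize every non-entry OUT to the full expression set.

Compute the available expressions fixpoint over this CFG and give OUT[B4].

Per-block solution:
  B0: | IN={} | OUT={b*c}
  B1: | IN={b*c} | OUT={a+f}
  B2: | IN={a+f} | OUT={}
  B3: | IN={} | OUT={}
  B4: | IN={} | OUT={f-f}
  B5: | IN={f-f} | OUT={e+e, f-f}
  B6: | IN={} | OUT={c+e}
  B7: | IN={c+e} | OUT={c+e}
  B8: | IN={c+e} | OUT={}
  B9: | IN={} | OUT={}

Merge at B4: IN[B4] = OUT[B3] ∩ OUT[B6] = {}
Applying B4's transfer function to that IN value gives OUT[B4] (row B4 above).

Answer: {f-f}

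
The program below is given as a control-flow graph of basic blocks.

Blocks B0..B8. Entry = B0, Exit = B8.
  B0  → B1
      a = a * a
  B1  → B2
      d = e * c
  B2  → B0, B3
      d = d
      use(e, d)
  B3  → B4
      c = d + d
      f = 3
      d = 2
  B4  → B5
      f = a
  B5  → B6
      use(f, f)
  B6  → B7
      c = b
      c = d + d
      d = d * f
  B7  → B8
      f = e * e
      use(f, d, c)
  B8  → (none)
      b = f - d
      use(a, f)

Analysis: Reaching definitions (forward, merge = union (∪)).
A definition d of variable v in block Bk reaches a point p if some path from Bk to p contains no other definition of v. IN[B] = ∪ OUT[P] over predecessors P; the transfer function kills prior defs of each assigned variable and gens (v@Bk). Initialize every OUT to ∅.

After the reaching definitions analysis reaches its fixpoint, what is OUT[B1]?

Fixpoint table:
  B0:  IN={a@B0, d@B2}  OUT={a@B0, d@B2}
  B1:  IN={a@B0, d@B2}  OUT={a@B0, d@B1}
  B2:  IN={a@B0, d@B1}  OUT={a@B0, d@B2}
  B3:  IN={a@B0, d@B2}  OUT={a@B0, c@B3, d@B3, f@B3}
  B4:  IN={a@B0, c@B3, d@B3, f@B3}  OUT={a@B0, c@B3, d@B3, f@B4}
  B5:  IN={a@B0, c@B3, d@B3, f@B4}  OUT={a@B0, c@B3, d@B3, f@B4}
  B6:  IN={a@B0, c@B3, d@B3, f@B4}  OUT={a@B0, c@B6, d@B6, f@B4}
  B7:  IN={a@B0, c@B6, d@B6, f@B4}  OUT={a@B0, c@B6, d@B6, f@B7}
  B8:  IN={a@B0, c@B6, d@B6, f@B7}  OUT={a@B0, b@B8, c@B6, d@B6, f@B7}

Merge at B1: IN[B1] = OUT[B0] = {a@B0, d@B2}
Applying B1's transfer function to that IN value gives OUT[B1] (row B1 above).

Answer: {a@B0, d@B1}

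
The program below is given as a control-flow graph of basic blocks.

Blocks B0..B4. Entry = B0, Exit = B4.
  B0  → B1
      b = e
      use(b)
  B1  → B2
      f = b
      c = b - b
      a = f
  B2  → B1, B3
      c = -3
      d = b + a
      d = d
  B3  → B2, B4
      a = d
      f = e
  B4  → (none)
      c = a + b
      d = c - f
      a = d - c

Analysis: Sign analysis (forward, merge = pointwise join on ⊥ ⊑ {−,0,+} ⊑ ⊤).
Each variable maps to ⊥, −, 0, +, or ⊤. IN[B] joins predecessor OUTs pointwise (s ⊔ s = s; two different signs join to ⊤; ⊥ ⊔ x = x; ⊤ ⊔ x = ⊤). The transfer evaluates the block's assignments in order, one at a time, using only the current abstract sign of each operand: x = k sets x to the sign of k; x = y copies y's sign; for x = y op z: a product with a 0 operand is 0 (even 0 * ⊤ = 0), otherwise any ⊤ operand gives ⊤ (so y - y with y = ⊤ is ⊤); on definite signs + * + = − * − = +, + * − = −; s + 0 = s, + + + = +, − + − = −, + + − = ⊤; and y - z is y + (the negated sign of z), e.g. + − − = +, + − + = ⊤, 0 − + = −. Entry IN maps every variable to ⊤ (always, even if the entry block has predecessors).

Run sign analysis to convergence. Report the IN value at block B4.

Per-block solution:
  B0:   IN=(all ⊤)   OUT=(all ⊤)
  B1:   IN=(all ⊤)   OUT=(all ⊤)
  B2:   IN=(all ⊤)   OUT={c:-; rest ⊤}
  B3:   IN={c:-; rest ⊤}   OUT={c:-; rest ⊤}
  B4:   IN={c:-; rest ⊤}   OUT=(all ⊤)

Merge at B4: IN[B4] = OUT[B3] = {a: ⊤, b: ⊤, c: -, d: ⊤, e: ⊤, f: ⊤}

Answer: {a: ⊤, b: ⊤, c: -, d: ⊤, e: ⊤, f: ⊤}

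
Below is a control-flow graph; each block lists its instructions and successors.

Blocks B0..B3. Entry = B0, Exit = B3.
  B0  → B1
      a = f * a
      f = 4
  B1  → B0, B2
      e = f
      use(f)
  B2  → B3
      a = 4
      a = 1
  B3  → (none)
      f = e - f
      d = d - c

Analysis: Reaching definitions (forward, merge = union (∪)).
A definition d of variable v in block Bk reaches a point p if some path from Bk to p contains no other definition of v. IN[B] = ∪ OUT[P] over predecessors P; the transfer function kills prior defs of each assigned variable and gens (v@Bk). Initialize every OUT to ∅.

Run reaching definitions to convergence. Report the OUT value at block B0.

Answer: {a@B0, e@B1, f@B0}

Trace:
Fixpoint table:
  B0: | IN={a@B0, e@B1, f@B0} | OUT={a@B0, e@B1, f@B0}
  B1: | IN={a@B0, e@B1, f@B0} | OUT={a@B0, e@B1, f@B0}
  B2: | IN={a@B0, e@B1, f@B0} | OUT={a@B2, e@B1, f@B0}
  B3: | IN={a@B2, e@B1, f@B0} | OUT={a@B2, d@B3, e@B1, f@B3}

Merge at B0 (entry node, so the boundary value {} is joined with the incoming edge(s)): IN[B0] = {} ⊔ OUT[B1] = {a@B0, e@B1, f@B0}
Applying B0's transfer function to that IN value gives OUT[B0] (row B0 above).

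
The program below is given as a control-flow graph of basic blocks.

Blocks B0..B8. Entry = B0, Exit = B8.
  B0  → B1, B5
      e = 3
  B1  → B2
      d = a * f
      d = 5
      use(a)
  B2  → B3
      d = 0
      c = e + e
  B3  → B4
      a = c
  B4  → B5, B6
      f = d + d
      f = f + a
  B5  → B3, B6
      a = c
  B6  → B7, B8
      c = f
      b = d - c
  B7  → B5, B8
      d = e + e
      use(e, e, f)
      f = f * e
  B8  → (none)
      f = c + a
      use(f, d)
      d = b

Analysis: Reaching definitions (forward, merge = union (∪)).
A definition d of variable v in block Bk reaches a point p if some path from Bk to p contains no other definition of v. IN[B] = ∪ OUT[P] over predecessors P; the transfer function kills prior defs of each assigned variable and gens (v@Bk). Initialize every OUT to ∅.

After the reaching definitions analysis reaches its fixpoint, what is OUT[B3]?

Answer: {a@B3, b@B6, c@B2, c@B6, d@B2, d@B7, e@B0, f@B4, f@B7}

Derivation:
Per-block solution:
  B0: | IN={} | OUT={e@B0}
  B1: | IN={e@B0} | OUT={d@B1, e@B0}
  B2: | IN={d@B1, e@B0} | OUT={c@B2, d@B2, e@B0}
  B3: | IN={a@B5, b@B6, c@B2, c@B6, d@B2, d@B7, e@B0, f@B4, f@B7} | OUT={a@B3, b@B6, c@B2, c@B6, d@B2, d@B7, e@B0, f@B4, f@B7}
  B4: | IN={a@B3, b@B6, c@B2, c@B6, d@B2, d@B7, e@B0, f@B4, f@B7} | OUT={a@B3, b@B6, c@B2, c@B6, d@B2, d@B7, e@B0, f@B4}
  B5: | IN={a@B3, a@B5, b@B6, c@B2, c@B6, d@B2, d@B7, e@B0, f@B4, f@B7} | OUT={a@B5, b@B6, c@B2, c@B6, d@B2, d@B7, e@B0, f@B4, f@B7}
  B6: | IN={a@B3, a@B5, b@B6, c@B2, c@B6, d@B2, d@B7, e@B0, f@B4, f@B7} | OUT={a@B3, a@B5, b@B6, c@B6, d@B2, d@B7, e@B0, f@B4, f@B7}
  B7: | IN={a@B3, a@B5, b@B6, c@B6, d@B2, d@B7, e@B0, f@B4, f@B7} | OUT={a@B3, a@B5, b@B6, c@B6, d@B7, e@B0, f@B7}
  B8: | IN={a@B3, a@B5, b@B6, c@B6, d@B2, d@B7, e@B0, f@B4, f@B7} | OUT={a@B3, a@B5, b@B6, c@B6, d@B8, e@B0, f@B8}

Merge at B3: IN[B3] = OUT[B2] ⊔ OUT[B5] = {a@B5, b@B6, c@B2, c@B6, d@B2, d@B7, e@B0, f@B4, f@B7}
Applying B3's transfer function to that IN value gives OUT[B3] (row B3 above).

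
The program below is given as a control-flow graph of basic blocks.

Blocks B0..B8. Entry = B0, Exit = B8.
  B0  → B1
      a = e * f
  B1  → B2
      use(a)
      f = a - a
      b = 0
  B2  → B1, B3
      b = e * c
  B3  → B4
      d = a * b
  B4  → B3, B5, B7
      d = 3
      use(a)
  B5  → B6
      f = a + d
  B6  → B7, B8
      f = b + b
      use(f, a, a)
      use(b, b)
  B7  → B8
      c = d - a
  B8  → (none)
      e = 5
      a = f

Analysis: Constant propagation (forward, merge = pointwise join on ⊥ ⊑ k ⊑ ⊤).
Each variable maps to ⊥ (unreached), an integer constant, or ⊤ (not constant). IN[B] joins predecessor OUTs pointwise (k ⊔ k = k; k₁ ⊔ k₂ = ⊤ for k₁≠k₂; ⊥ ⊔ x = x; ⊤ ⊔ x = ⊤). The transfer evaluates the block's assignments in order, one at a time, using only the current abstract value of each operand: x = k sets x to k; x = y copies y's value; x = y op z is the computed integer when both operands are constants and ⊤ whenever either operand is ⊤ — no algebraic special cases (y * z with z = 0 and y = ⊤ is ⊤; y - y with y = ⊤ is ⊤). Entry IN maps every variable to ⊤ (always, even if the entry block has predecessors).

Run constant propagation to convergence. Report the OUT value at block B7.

Converged values:
  B0:   IN=(all ⊤)   OUT=(all ⊤)
  B1:   IN=(all ⊤)   OUT={b:0; rest ⊤}
  B2:   IN={b:0; rest ⊤}   OUT=(all ⊤)
  B3:   IN=(all ⊤)   OUT=(all ⊤)
  B4:   IN=(all ⊤)   OUT={d:3; rest ⊤}
  B5:   IN={d:3; rest ⊤}   OUT={d:3; rest ⊤}
  B6:   IN={d:3; rest ⊤}   OUT={d:3; rest ⊤}
  B7:   IN={d:3; rest ⊤}   OUT={d:3; rest ⊤}
  B8:   IN={d:3; rest ⊤}   OUT={d:3, e:5; rest ⊤}

Merge at B7: IN[B7] = OUT[B4] ⊔ OUT[B6] = {a: ⊤, b: ⊤, c: ⊤, d: 3, e: ⊤, f: ⊤}
Applying B7's transfer function to that IN value gives OUT[B7] (row B7 above).

Answer: {a: ⊤, b: ⊤, c: ⊤, d: 3, e: ⊤, f: ⊤}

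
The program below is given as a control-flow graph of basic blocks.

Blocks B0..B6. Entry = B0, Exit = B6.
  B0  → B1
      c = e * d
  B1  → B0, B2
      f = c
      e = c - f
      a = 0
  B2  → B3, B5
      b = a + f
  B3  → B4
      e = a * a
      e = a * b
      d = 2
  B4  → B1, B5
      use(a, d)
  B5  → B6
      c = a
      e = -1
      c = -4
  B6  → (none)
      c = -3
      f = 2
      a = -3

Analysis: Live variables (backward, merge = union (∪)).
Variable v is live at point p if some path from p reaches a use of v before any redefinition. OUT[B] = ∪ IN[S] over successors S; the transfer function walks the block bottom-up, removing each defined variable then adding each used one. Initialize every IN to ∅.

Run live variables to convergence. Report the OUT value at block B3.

Answer: {a, c, d}

Trace:
Per-block solution:
  B0: | IN={d, e} | OUT={c, d}
  B1: | IN={c, d} | OUT={a, c, d, e, f}
  B2: | IN={a, c, f} | OUT={a, b, c}
  B3: | IN={a, b, c} | OUT={a, c, d}
  B4: | IN={a, c, d} | OUT={a, c, d}
  B5: | IN={a} | OUT={}
  B6: | IN={} | OUT={}

Merge at B3: OUT[B3] = IN[B4] = {a, c, d}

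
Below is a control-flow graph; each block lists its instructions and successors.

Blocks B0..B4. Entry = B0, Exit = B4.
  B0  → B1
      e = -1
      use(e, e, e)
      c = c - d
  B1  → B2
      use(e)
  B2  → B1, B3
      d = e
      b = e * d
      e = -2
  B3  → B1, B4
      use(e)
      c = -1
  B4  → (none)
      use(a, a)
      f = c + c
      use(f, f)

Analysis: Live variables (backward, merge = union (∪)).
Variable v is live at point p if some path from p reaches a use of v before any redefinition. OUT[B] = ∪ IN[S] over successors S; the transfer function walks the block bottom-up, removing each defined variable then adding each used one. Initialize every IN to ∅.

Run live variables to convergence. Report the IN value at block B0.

Answer: {a, c, d}

Working:
Per-block solution:
  B0:   IN={a, c, d}   OUT={a, e}
  B1:   IN={a, e}   OUT={a, e}
  B2:   IN={a, e}   OUT={a, e}
  B3:   IN={a, e}   OUT={a, c, e}
  B4:   IN={a, c}   OUT={}

Merge at B0: OUT[B0] = IN[B1] = {a, e}
Applying B0's transfer function to that OUT value gives IN[B0] (row B0 above).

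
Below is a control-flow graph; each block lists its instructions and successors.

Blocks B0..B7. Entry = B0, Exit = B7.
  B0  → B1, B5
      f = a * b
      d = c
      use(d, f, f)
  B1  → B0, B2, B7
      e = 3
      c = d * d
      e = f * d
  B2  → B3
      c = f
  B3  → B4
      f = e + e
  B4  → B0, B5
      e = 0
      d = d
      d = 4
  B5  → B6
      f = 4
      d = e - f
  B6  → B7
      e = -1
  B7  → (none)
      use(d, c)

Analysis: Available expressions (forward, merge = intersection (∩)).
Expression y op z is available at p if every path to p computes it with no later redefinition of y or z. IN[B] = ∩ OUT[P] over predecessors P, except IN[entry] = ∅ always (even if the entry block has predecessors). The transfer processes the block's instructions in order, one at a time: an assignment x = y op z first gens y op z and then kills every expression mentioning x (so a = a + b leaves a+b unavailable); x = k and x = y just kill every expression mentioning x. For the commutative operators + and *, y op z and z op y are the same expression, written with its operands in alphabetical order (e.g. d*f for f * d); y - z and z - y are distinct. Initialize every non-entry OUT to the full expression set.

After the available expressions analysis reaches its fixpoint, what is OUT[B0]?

Answer: {a*b}

Trace:
Per-block solution:
  B0:  IN={}  OUT={a*b}
  B1:  IN={a*b}  OUT={a*b, d*d, d*f}
  B2:  IN={a*b, d*d, d*f}  OUT={a*b, d*d, d*f}
  B3:  IN={a*b, d*d, d*f}  OUT={a*b, d*d, e+e}
  B4:  IN={a*b, d*d, e+e}  OUT={a*b}
  B5:  IN={a*b}  OUT={a*b, e-f}
  B6:  IN={a*b, e-f}  OUT={a*b}
  B7:  IN={a*b}  OUT={a*b}

Merge at B0 (entry node, so the boundary value {} is joined with the incoming edge(s)): IN[B0] = {} ∩ OUT[B1] ∩ OUT[B4] = {}
Applying B0's transfer function to that IN value gives OUT[B0] (row B0 above).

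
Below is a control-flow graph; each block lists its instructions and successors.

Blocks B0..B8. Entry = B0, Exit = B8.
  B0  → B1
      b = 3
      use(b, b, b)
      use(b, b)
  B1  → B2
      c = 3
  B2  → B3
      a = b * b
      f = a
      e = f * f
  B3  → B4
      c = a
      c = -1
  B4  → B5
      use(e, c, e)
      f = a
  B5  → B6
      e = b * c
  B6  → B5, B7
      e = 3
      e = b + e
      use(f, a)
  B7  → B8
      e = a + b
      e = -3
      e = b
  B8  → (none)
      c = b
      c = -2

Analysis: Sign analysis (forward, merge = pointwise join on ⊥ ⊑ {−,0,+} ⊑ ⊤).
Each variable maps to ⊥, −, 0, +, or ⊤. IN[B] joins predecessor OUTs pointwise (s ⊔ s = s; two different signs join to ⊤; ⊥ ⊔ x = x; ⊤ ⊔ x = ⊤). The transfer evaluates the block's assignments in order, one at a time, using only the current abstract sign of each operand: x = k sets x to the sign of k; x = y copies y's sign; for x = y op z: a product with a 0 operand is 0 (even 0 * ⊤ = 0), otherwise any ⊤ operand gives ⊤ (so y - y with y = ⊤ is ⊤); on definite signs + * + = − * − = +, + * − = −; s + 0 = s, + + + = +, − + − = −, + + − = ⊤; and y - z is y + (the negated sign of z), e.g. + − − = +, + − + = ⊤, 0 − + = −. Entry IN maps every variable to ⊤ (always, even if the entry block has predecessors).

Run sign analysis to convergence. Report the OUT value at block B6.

Per-block solution:
  B0:  IN=(all ⊤)  OUT={b:+; rest ⊤}
  B1:  IN={b:+; rest ⊤}  OUT={b:+, c:+; rest ⊤}
  B2:  IN={b:+, c:+; rest ⊤}  OUT={a:+, b:+, c:+, e:+, f:+; rest ⊤}
  B3:  IN={a:+, b:+, c:+, e:+, f:+; rest ⊤}  OUT={a:+, b:+, c:-, e:+, f:+; rest ⊤}
  B4:  IN={a:+, b:+, c:-, e:+, f:+; rest ⊤}  OUT={a:+, b:+, c:-, e:+, f:+; rest ⊤}
  B5:  IN={a:+, b:+, c:-, e:+, f:+; rest ⊤}  OUT={a:+, b:+, c:-, e:-, f:+; rest ⊤}
  B6:  IN={a:+, b:+, c:-, e:-, f:+; rest ⊤}  OUT={a:+, b:+, c:-, e:+, f:+; rest ⊤}
  B7:  IN={a:+, b:+, c:-, e:+, f:+; rest ⊤}  OUT={a:+, b:+, c:-, e:+, f:+; rest ⊤}
  B8:  IN={a:+, b:+, c:-, e:+, f:+; rest ⊤}  OUT={a:+, b:+, c:-, e:+, f:+; rest ⊤}

Merge at B6: IN[B6] = OUT[B5] = {a: +, b: +, c: -, d: ⊤, e: -, f: +}
Applying B6's transfer function to that IN value gives OUT[B6] (row B6 above).

Answer: {a: +, b: +, c: -, d: ⊤, e: +, f: +}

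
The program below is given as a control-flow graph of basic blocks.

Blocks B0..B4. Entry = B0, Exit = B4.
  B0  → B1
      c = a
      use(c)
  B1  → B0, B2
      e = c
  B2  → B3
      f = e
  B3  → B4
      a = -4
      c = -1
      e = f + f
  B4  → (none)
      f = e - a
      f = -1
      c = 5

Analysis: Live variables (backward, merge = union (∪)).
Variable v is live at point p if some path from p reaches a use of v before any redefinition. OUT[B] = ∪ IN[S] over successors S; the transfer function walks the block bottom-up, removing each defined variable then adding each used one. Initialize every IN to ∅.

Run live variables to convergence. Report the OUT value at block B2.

Answer: {f}

Trace:
Fixpoint table:
  B0:   IN={a}   OUT={a, c}
  B1:   IN={a, c}   OUT={a, e}
  B2:   IN={e}   OUT={f}
  B3:   IN={f}   OUT={a, e}
  B4:   IN={a, e}   OUT={}

Merge at B2: OUT[B2] = IN[B3] = {f}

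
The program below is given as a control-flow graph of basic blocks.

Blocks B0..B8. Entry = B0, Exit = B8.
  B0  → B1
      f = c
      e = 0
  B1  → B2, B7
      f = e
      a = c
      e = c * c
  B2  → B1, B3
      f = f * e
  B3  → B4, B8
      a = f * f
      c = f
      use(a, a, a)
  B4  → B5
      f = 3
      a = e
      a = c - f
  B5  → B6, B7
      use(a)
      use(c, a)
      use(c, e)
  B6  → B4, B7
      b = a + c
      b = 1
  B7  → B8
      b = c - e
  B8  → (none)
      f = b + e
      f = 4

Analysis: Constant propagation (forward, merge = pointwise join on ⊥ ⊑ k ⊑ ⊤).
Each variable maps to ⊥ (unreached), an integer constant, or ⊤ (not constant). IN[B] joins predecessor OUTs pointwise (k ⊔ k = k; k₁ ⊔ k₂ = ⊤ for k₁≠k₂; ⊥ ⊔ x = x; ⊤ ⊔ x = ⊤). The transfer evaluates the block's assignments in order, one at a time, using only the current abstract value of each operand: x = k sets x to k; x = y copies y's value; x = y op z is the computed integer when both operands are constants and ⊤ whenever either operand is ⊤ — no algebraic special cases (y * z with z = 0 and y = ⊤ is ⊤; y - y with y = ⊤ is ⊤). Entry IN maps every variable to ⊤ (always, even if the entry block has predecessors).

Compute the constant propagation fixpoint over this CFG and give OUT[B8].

Answer: {a: ⊤, b: ⊤, c: ⊤, d: ⊤, e: ⊤, f: 4}

Working:
Converged values:
  B0:   IN=(all ⊤)   OUT={e:0; rest ⊤}
  B1:   IN=(all ⊤)   OUT=(all ⊤)
  B2:   IN=(all ⊤)   OUT=(all ⊤)
  B3:   IN=(all ⊤)   OUT=(all ⊤)
  B4:   IN=(all ⊤)   OUT={f:3; rest ⊤}
  B5:   IN={f:3; rest ⊤}   OUT={f:3; rest ⊤}
  B6:   IN={f:3; rest ⊤}   OUT={b:1, f:3; rest ⊤}
  B7:   IN=(all ⊤)   OUT=(all ⊤)
  B8:   IN=(all ⊤)   OUT={f:4; rest ⊤}

Merge at B8: IN[B8] = OUT[B3] ⊔ OUT[B7] = {a: ⊤, b: ⊤, c: ⊤, d: ⊤, e: ⊤, f: ⊤}
Applying B8's transfer function to that IN value gives OUT[B8] (row B8 above).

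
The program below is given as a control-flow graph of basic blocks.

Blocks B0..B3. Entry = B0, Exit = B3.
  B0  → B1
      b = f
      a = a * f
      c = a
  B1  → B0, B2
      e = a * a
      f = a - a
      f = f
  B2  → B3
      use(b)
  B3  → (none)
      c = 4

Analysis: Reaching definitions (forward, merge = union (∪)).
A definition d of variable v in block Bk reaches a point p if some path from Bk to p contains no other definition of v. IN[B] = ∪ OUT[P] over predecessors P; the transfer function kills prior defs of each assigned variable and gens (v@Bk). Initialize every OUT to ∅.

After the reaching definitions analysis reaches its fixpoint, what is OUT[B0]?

Per-block solution:
  B0: | IN={a@B0, b@B0, c@B0, e@B1, f@B1} | OUT={a@B0, b@B0, c@B0, e@B1, f@B1}
  B1: | IN={a@B0, b@B0, c@B0, e@B1, f@B1} | OUT={a@B0, b@B0, c@B0, e@B1, f@B1}
  B2: | IN={a@B0, b@B0, c@B0, e@B1, f@B1} | OUT={a@B0, b@B0, c@B0, e@B1, f@B1}
  B3: | IN={a@B0, b@B0, c@B0, e@B1, f@B1} | OUT={a@B0, b@B0, c@B3, e@B1, f@B1}

Merge at B0 (entry node, so the boundary value {} is joined with the incoming edge(s)): IN[B0] = {} ⊔ OUT[B1] = {a@B0, b@B0, c@B0, e@B1, f@B1}
Applying B0's transfer function to that IN value gives OUT[B0] (row B0 above).

Answer: {a@B0, b@B0, c@B0, e@B1, f@B1}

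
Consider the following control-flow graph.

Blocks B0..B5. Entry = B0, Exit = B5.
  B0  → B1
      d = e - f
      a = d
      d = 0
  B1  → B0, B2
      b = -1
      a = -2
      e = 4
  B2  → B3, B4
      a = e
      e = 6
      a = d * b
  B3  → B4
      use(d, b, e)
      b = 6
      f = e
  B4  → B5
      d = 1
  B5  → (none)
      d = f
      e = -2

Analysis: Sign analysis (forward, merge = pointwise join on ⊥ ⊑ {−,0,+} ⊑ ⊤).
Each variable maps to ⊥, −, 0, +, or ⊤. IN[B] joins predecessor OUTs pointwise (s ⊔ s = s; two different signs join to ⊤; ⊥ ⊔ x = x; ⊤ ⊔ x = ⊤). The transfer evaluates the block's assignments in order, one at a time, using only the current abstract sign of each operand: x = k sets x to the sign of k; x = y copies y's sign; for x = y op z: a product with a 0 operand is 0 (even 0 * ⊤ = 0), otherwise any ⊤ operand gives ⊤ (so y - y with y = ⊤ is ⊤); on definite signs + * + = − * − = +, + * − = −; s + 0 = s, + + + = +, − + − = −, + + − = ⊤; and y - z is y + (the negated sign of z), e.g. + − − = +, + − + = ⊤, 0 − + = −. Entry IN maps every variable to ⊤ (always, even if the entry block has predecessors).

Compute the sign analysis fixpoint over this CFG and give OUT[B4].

Answer: {a: 0, b: ⊤, c: ⊤, d: +, e: +, f: ⊤}

Working:
Fixpoint table:
  B0:  IN=(all ⊤)  OUT={d:0; rest ⊤}
  B1:  IN={d:0; rest ⊤}  OUT={a:-, b:-, d:0, e:+; rest ⊤}
  B2:  IN={a:-, b:-, d:0, e:+; rest ⊤}  OUT={a:0, b:-, d:0, e:+; rest ⊤}
  B3:  IN={a:0, b:-, d:0, e:+; rest ⊤}  OUT={a:0, b:+, d:0, e:+, f:+; rest ⊤}
  B4:  IN={a:0, d:0, e:+; rest ⊤}  OUT={a:0, d:+, e:+; rest ⊤}
  B5:  IN={a:0, d:+, e:+; rest ⊤}  OUT={a:0, e:-; rest ⊤}

Merge at B4: IN[B4] = OUT[B2] ⊔ OUT[B3] = {a: 0, b: ⊤, c: ⊤, d: 0, e: +, f: ⊤}
Applying B4's transfer function to that IN value gives OUT[B4] (row B4 above).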